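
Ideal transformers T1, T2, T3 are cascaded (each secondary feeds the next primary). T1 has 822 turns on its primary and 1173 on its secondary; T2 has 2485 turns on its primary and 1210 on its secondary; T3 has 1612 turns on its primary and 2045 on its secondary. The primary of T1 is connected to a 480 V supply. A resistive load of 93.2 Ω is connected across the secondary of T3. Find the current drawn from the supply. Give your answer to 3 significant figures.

I_supply ≈ 4.00 A

After T1: V = 480.00 × 1173/822 = 684.96 V.
After T2: V = 684.96 × 1210/2485 = 333.52 V.
After T3: V = 333.52 × 2045/1612 = 423.11 V.
I_load = 423.11/93.2 = 4.5398 A, so P_out = 423.11 × 4.5398 = 1920.9 W.
All ideal ⇒ P_in = P_out, so I_supply = 1920.9/480 = 4.00 A.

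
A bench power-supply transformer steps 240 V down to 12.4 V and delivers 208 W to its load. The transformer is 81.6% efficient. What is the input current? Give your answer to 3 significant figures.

P_in = P_out/η = 208/0.816 = 254.90 W.
I_in = P_in/V_in = 254.90/240 = 1.06 A.

I_in ≈ 1.06 A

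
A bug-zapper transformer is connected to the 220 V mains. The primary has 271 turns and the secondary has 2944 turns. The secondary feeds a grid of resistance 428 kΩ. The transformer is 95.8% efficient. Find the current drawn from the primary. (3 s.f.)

I_p ≈ 0.0633 A

V_s = 220 × 2944/271 = 2390.0 V.
I_s = V_s/R = 2390.0/428000 = 0.0055840 A.
P_out = V_s I_s = 2390.0 × 0.0055840 = 13.346 W.
P_in = P_out/η = 13.346/0.958 = 13.931 W.
I_p = P_in/V_p = 13.931/220 = 0.0633 A.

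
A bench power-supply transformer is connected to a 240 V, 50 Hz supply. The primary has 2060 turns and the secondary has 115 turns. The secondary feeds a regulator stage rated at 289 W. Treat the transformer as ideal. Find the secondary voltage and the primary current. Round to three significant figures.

V_s = V_p × N_s/N_p = 240 × 115/2060 = 13.398 V.
I_s = P/V_s = 289/13.398 = 21.570 A.
I_p = I_s × N_s/N_p = 21.570 × 115/2060 = 1.20 A.

V_s ≈ 13.4 V, I_p ≈ 1.20 A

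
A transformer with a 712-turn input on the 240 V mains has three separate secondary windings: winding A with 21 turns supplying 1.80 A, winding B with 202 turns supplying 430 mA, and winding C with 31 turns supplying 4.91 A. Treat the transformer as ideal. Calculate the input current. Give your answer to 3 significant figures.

I_in ≈ 0.389 A

V_A = 240 × 21/712 = 7.0787 V; V_B = 240 × 202/712 = 68.090 V; V_C = 240 × 31/712 = 10.449 V.
P_out = V_A I_A + V_B I_B + V_C I_C = 7.0787×1.80 + 68.090×0.430 + 10.449×4.91 = 12.742 + 29.279 + 51.307 = 93.327 W.
Ideal ⇒ P_in = P_out, so I_in = P_out/V_in = 93.327/240 = 0.389 A.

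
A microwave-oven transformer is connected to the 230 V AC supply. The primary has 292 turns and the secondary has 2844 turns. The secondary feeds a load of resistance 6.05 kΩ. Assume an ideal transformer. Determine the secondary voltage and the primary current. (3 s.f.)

V_s = V_p × N_s/N_p = 230 × 2844/292 = 2240.1 V.
I_s = V_s/R = 2240.1/6050 = 0.37027 A.
I_p = I_s × N_s/N_p = 0.37027 × 2844/292 = 3.61 A.

V_s ≈ 2240 V, I_p ≈ 3.61 A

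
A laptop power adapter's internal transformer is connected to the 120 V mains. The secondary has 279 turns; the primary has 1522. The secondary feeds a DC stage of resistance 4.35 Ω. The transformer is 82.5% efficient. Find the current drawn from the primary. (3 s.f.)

I_p ≈ 1.12 A

V_s = 120 × 279/1522 = 21.997 V.
I_s = V_s/R = 21.997/4.35 = 5.0569 A.
P_out = V_s I_s = 21.997 × 5.0569 = 111.24 W.
P_in = P_out/η = 111.24/0.825 = 134.83 W.
I_p = P_in/V_p = 134.83/120 = 1.12 A.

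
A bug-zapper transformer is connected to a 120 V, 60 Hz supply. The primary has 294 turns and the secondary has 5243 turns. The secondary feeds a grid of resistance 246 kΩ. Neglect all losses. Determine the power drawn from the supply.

V_s = V_p × N_s/N_p = 120 × 5243/294 = 2140.0 V.
I_s = V_s/R = 2140.0/246000 = 0.0086992 A.
I_p = I_s × N_s/N_p = 0.0086992 × 5243/294 = 0.15514 A.
P = V_p I_p = 120 × 0.15514 = 18.6 W.

P ≈ 18.6 W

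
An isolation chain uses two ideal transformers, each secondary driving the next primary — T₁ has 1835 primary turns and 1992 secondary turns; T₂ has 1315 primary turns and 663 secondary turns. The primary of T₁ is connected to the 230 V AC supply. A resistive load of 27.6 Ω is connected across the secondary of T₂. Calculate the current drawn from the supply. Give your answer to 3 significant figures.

After T₁: V = 230.00 × 1992/1835 = 249.68 V.
After T₂: V = 249.68 × 663/1315 = 125.88 V.
I_load = 125.88/27.6 = 4.5610 A, so P_out = 125.88 × 4.5610 = 574.15 W.
All ideal ⇒ P_in = P_out, so I_supply = 574.15/230 = 2.50 A.

I_supply ≈ 2.50 A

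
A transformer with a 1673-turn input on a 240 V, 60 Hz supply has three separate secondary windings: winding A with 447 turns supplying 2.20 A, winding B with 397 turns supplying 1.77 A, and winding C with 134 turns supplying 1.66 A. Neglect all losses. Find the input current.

V_A = 240 × 447/1673 = 64.124 V; V_B = 240 × 397/1673 = 56.952 V; V_C = 240 × 134/1673 = 19.223 V.
P_out = V_A I_A + V_B I_B + V_C I_C = 64.124×2.20 + 56.952×1.77 + 19.223×1.66 = 141.07 + 100.80 + 31.910 = 273.79 W.
Ideal ⇒ P_in = P_out, so I_in = P_out/V_in = 273.79/240 = 1.14 A.

I_in ≈ 1.14 A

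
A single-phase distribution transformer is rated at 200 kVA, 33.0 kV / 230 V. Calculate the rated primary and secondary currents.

I_p ≈ 6.06 A, I_s ≈ 870 A

I_p = S/V_p = 200000/33000 = 6.06 A.
I_s = S/V_s = 200000/230 = 870 A.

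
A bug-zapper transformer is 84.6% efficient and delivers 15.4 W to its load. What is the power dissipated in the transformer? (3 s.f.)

P_loss ≈ 2.80 W

P_in = P_out/η = 15.4/0.846 = 18.2033 W.
P_loss = P_in − P_out = 18.2033 − 15.4 = 2.80 W.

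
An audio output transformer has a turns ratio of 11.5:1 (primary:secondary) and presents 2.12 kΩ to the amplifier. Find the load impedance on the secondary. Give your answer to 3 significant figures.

Z_s = Z_p/(N_p/N_s)² = 2120/11.5² = 16.0 Ω.

Z_s ≈ 16.0 Ω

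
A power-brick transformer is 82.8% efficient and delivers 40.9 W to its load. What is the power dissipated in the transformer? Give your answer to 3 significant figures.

P_in = P_out/η = 40.9/0.828 = 49.3961 W.
P_loss = P_in − P_out = 49.3961 − 40.9 = 8.50 W.

P_loss ≈ 8.50 W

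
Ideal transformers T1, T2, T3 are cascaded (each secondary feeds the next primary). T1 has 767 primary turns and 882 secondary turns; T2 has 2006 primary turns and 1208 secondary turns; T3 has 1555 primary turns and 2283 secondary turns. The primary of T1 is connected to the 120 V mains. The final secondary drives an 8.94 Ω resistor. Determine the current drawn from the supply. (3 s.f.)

I_supply ≈ 13.9 A

Secondary of T1: V = 120.00 × 882/767 = 137.99 V.
Secondary of T2: V = 137.99 × 1208/2006 = 83.098 V.
Secondary of T3: V = 83.098 × 2283/1555 = 122.00 V.
I_load = 122.00/8.94 = 13.647 A, so P_out = 122.00 × 13.647 = 1664.9 W.
All ideal ⇒ P_in = P_out, so I_supply = 1664.9/120 = 13.9 A.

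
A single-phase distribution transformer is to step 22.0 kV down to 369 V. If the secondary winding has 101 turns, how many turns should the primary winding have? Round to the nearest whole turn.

N_p = 6022 turns

N_p/N_s = V_p/V_s, so N_p = 101 × 22000/369 = 6021.7 ≈ 6022 turns.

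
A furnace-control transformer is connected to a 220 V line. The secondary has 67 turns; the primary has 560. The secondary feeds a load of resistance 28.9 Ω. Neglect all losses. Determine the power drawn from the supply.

P ≈ 24.0 W

V_s = V_p × N_s/N_p = 220 × 67/560 = 26.321 V.
I_s = V_s/R = 26.321/28.9 = 0.91078 A.
I_p = I_s × N_s/N_p = 0.91078 × 67/560 = 0.10897 A.
P = V_p I_p = 220 × 0.10897 = 24.0 W.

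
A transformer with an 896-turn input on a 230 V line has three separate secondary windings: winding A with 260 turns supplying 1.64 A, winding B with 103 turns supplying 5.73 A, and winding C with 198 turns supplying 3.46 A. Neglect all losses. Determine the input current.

V_A = 230 × 260/896 = 66.741 V; V_B = 230 × 103/896 = 26.440 V; V_C = 230 × 198/896 = 50.826 V.
P_out = V_A I_A + V_B I_B + V_C I_C = 66.741×1.64 + 26.440×5.73 + 50.826×3.46 = 109.46 + 151.50 + 175.86 = 436.81 W.
Ideal ⇒ P_in = P_out, so I_in = P_out/V_in = 436.81/230 = 1.90 A.

I_in ≈ 1.90 A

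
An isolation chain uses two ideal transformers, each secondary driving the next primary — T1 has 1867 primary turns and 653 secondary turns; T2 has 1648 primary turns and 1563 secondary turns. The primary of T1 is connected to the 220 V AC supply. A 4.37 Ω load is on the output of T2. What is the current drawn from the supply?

After T1: V = 220.00 × 653/1867 = 76.947 V.
After T2: V = 76.947 × 1563/1648 = 72.978 V.
I_load = 72.978/4.37 = 16.700 A, so P_out = 72.978 × 16.700 = 1218.7 W.
All ideal ⇒ P_in = P_out, so I_supply = 1218.7/220 = 5.54 A.

I_supply ≈ 5.54 A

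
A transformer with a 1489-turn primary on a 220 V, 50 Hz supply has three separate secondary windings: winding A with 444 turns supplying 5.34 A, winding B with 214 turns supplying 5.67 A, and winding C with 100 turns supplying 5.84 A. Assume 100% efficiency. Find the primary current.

V_A = 220 × 444/1489 = 65.601 V; V_B = 220 × 214/1489 = 31.619 V; V_C = 220 × 100/1489 = 14.775 V.
P_out = V_A I_A + V_B I_B + V_C I_C = 65.601×5.34 + 31.619×5.67 + 14.775×5.84 = 350.31 + 179.28 + 86.286 = 615.87 W.
Ideal ⇒ P_in = P_out, so I_p = P_out/V_p = 615.87/220 = 2.80 A.

I_p ≈ 2.80 A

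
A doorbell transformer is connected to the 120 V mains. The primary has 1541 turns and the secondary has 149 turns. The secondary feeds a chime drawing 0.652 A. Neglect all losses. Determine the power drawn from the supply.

I_p = I_s × N_s/N_p = 0.652 × 149/1541 = 0.063042 A.
P = V_p I_p = 120 × 0.063042 = 7.57 W.

P ≈ 7.57 W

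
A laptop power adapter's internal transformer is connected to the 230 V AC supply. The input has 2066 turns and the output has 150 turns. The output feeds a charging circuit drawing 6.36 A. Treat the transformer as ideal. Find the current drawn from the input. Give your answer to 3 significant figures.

For an ideal transformer I_in N_in = I_out N_out, so I_in = 6.36 × 150/2066 = 0.462 A.

I_in ≈ 0.462 A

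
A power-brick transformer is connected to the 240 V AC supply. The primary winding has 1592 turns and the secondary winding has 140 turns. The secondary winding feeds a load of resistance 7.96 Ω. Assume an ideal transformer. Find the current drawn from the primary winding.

V_s = V_p × N_s/N_p = 240 × 140/1592 = 21.106 V.
I_s = V_s/R = 21.106/7.96 = 2.6514 A.
For an ideal transformer I_p N_p = I_s N_s, so I_p = 2.6514 × 140/1592 = 0.233 A.

I_p ≈ 0.233 A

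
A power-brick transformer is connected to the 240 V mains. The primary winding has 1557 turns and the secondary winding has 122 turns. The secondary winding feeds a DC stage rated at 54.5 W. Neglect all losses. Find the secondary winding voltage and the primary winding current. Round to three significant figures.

V_s ≈ 18.8 V, I_p ≈ 0.227 A

V_s = V_p × N_s/N_p = 240 × 122/1557 = 18.805 V.
I_s = P/V_s = 54.5/18.805 = 2.8981 A.
I_p = I_s × N_s/N_p = 2.8981 × 122/1557 = 0.227 A.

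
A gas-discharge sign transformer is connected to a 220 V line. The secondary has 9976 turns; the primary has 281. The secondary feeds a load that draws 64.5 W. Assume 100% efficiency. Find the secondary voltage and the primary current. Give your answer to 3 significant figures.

V_s ≈ 7810 V, I_p ≈ 0.293 A

V_s = V_p × N_s/N_p = 220 × 9976/281 = 7810.4 V.
I_s = P/V_s = 64.5/7810.4 = 0.0082582 A.
I_p = I_s × N_s/N_p = 0.0082582 × 9976/281 = 0.293 A.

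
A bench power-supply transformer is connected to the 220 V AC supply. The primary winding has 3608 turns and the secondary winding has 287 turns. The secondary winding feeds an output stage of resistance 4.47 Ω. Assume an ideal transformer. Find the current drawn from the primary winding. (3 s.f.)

I_p ≈ 0.311 A

V_s = V_p × N_s/N_p = 220 × 287/3608 = 17.500 V.
I_s = V_s/R = 17.500/4.47 = 3.9150 A.
For an ideal transformer I_p N_p = I_s N_s, so I_p = 3.9150 × 287/3608 = 0.311 A.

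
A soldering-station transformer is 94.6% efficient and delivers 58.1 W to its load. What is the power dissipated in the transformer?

P_loss ≈ 3.32 W

P_in = P_out/η = 58.1/0.946 = 61.4165 W.
P_loss = P_in − P_out = 61.4165 − 58.1 = 3.32 W.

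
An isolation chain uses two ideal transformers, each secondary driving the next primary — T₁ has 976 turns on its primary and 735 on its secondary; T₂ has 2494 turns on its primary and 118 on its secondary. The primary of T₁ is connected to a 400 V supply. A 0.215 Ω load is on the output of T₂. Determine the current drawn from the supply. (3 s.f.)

I_supply ≈ 2.36 A

Secondary of T₁: V = 400.00 × 735/976 = 301.23 V.
Secondary of T₂: V = 301.23 × 118/2494 = 14.252 V.
I_load = 14.252/0.215 = 66.289 A, so P_out = 14.252 × 66.289 = 944.77 W.
All ideal ⇒ P_in = P_out, so I_supply = 944.77/400 = 2.36 A.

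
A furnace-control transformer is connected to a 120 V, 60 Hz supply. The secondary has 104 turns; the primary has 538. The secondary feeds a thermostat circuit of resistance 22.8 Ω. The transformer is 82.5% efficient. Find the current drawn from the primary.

V_s = 120 × 104/538 = 23.197 V.
I_s = V_s/R = 23.197/22.8 = 1.0174 A.
P_out = V_s I_s = 23.197 × 1.0174 = 23.601 W.
P_in = P_out/η = 23.601/0.825 = 28.607 W.
I_p = P_in/V_p = 28.607/120 = 0.238 A.

I_p ≈ 0.238 A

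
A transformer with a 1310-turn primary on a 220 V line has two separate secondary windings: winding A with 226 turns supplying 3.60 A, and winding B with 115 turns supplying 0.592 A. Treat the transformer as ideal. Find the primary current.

I_p ≈ 0.673 A

V_A = 220 × 226/1310 = 37.954 V; V_B = 220 × 115/1310 = 19.313 V.
P_out = V_A I_A + V_B I_B = 37.954×3.60 + 19.313×0.592 = 136.64 + 11.433 = 148.07 W.
Ideal ⇒ P_in = P_out, so I_p = P_out/V_p = 148.07/220 = 0.673 A.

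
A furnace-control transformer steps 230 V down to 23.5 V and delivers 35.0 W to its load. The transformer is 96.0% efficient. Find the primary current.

P_in = P_out/η = 35.0/0.960 = 36.458 W.
I_p = P_in/V_p = 36.458/230 = 0.159 A.

I_p ≈ 0.159 A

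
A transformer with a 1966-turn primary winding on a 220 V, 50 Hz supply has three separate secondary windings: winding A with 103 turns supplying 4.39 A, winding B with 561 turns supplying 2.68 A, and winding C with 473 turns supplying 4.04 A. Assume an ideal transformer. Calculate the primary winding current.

I_p ≈ 1.97 A

V_A = 220 × 103/1966 = 11.526 V; V_B = 220 × 561/1966 = 62.777 V; V_C = 220 × 473/1966 = 52.930 V.
P_out = V_A I_A + V_B I_B + V_C I_C = 11.526×4.39 + 62.777×2.68 + 52.930×4.04 = 50.599 + 168.24 + 213.84 = 432.68 W.
Ideal ⇒ P_in = P_out, so I_p = P_out/V_p = 432.68/220 = 1.97 A.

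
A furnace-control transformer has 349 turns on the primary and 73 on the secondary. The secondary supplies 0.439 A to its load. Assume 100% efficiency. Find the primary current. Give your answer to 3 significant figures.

For an ideal transformer I_p/I_s = N_s/N_p, so I_p = 0.439 × 73/349 = 0.0918 A.

I_p ≈ 0.0918 A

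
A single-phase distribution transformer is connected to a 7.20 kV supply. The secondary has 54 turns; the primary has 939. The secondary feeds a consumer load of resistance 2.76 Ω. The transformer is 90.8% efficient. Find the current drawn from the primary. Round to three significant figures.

I_p ≈ 9.50 A

V_s = 7200 × 54/939 = 414.06 V.
I_s = V_s/R = 414.06/2.76 = 150.02 A.
P_out = V_s I_s = 414.06 × 150.02 = 62117 W.
P_in = P_out/η = 62117/0.908 = 68411 W.
I_p = P_in/V_p = 68411/7200 = 9.50 A.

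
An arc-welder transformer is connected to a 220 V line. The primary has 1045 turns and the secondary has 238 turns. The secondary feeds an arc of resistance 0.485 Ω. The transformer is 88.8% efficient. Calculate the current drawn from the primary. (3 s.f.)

I_p ≈ 26.5 A

V_s = 220 × 238/1045 = 50.105 V.
I_s = V_s/R = 50.105/0.485 = 103.31 A.
P_out = V_s I_s = 50.105 × 103.31 = 5176.4 W.
P_in = P_out/η = 5176.4/0.888 = 5829.2 W.
I_p = P_in/V_p = 5829.2/220 = 26.5 A.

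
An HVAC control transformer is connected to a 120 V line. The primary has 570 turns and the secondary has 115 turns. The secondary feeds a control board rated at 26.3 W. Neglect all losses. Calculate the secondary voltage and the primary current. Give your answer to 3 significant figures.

V_s ≈ 24.2 V, I_p ≈ 0.219 A

V_s = V_p × N_s/N_p = 120 × 115/570 = 24.211 V.
I_s = P/V_s = 26.3/24.211 = 1.0863 A.
I_p = I_s × N_s/N_p = 1.0863 × 115/570 = 0.219 A.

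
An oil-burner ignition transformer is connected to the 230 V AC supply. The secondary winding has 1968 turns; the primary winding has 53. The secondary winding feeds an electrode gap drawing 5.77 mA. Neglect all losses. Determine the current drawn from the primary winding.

I_p ≈ 0.214 A

For an ideal transformer I_p N_p = I_s N_s, so I_p = 0.00577 × 1968/53 = 0.214 A.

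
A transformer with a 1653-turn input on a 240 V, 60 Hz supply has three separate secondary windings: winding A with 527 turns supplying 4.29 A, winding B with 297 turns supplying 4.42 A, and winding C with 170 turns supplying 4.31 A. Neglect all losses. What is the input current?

V_A = 240 × 527/1653 = 76.515 V; V_B = 240 × 297/1653 = 43.122 V; V_C = 240 × 170/1653 = 24.682 V.
P_out = V_A I_A + V_B I_B + V_C I_C = 76.515×4.29 + 43.122×4.42 + 24.682×4.31 = 328.25 + 190.60 + 106.38 = 625.23 W.
Ideal ⇒ P_in = P_out, so I_in = P_out/V_in = 625.23/240 = 2.61 A.

I_in ≈ 2.61 A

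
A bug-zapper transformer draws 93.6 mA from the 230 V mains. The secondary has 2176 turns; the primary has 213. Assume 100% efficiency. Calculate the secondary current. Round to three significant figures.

I_s/I_p = N_p/N_s, so I_s = 0.0936 × 213/2176 = 0.00916 A.

I_s ≈ 0.00916 A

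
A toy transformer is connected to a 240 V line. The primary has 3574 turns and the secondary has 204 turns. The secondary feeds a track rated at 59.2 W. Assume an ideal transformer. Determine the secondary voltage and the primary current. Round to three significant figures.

V_s ≈ 13.7 V, I_p ≈ 0.247 A

V_s = V_p × N_s/N_p = 240 × 204/3574 = 13.699 V.
I_s = P/V_s = 59.2/13.699 = 4.3215 A.
I_p = I_s × N_s/N_p = 4.3215 × 204/3574 = 0.247 A.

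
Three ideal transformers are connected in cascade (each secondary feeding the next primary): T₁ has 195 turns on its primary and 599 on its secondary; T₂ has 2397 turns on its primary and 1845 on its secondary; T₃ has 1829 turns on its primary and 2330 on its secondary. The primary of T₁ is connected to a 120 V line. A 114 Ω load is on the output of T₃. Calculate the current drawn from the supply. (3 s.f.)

I_supply ≈ 9.55 A

After T₁: V = 120.00 × 599/195 = 368.62 V.
After T₂: V = 368.62 × 1845/2397 = 283.73 V.
After T₃: V = 283.73 × 2330/1829 = 361.45 V.
I_load = 361.45/114 = 3.1706 A, so P_out = 361.45 × 3.1706 = 1146.0 W.
All ideal ⇒ P_in = P_out, so I_supply = 1146.0/120 = 9.55 A.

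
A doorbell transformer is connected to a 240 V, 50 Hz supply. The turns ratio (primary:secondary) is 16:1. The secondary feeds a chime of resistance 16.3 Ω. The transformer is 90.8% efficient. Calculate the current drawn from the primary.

V_s = 240 × 1/16 = 15.000 V.
I_s = V_s/R = 15.000/16.3 = 0.92025 A.
P_out = V_s I_s = 15.000 × 0.92025 = 13.804 W.
P_in = P_out/η = 13.804/0.908 = 15.202 W.
I_p = P_in/V_p = 15.202/240 = 0.0633 A.

I_p ≈ 0.0633 A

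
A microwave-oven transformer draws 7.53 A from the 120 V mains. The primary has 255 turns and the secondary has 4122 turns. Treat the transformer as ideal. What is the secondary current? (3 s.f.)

I_s/I_p = N_p/N_s, so I_s = 7.53 × 255/4122 = 0.466 A.

I_s ≈ 0.466 A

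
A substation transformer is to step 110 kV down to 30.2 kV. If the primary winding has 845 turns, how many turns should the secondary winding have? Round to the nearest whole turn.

N_s/N_p = V_s/V_p, so N_s = 845 × 30200/110000 = 232.0 ≈ 232 turns.

N_s = 232 turns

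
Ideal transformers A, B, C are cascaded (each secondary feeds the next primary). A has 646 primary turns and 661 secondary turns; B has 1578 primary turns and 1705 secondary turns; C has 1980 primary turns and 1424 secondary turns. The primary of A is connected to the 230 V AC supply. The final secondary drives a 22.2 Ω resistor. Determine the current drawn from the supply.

I_supply ≈ 6.55 A

After A: V = 230.00 × 661/646 = 235.34 V.
After B: V = 235.34 × 1705/1578 = 254.28 V.
After C: V = 254.28 × 1424/1980 = 182.88 V.
I_load = 182.88/22.2 = 8.2377 A, so P_out = 182.88 × 8.2377 = 1506.5 W.
All ideal ⇒ P_in = P_out, so I_supply = 1506.5/230 = 6.55 A.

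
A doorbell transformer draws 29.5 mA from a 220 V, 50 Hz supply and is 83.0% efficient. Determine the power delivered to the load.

P_out ≈ 5.39 W

P_in = V_p I_p = 220 × 0.0295 = 6.4900 W.
P_out = η P_in = 0.830 × 6.4900 = 5.39 W.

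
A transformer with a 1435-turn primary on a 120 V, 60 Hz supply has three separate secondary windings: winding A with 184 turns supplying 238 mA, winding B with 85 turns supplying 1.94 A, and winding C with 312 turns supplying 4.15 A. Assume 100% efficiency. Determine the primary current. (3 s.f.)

V_A = 120 × 184/1435 = 15.387 V; V_B = 120 × 85/1435 = 7.1080 V; V_C = 120 × 312/1435 = 26.091 V.
P_out = V_A I_A + V_B I_B + V_C I_C = 15.387×0.238 + 7.1080×1.94 + 26.091×4.15 = 3.6620 + 13.790 + 108.28 = 125.73 W.
Ideal ⇒ P_in = P_out, so I_p = P_out/V_p = 125.73/120 = 1.05 A.

I_p ≈ 1.05 A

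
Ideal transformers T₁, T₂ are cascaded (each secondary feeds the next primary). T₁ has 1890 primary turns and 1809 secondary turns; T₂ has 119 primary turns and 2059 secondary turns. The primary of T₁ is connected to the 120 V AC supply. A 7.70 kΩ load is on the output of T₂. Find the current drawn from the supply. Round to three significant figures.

I_supply ≈ 4.27 A

Secondary of T₁: V = 120.00 × 1809/1890 = 114.86 V.
Secondary of T₂: V = 114.86 × 2059/119 = 1987.3 V.
I_load = 1987.3/7700 = 0.25809 A, so P_out = 1987.3 × 0.25809 = 512.91 W.
All ideal ⇒ P_in = P_out, so I_supply = 512.91/120 = 4.27 A.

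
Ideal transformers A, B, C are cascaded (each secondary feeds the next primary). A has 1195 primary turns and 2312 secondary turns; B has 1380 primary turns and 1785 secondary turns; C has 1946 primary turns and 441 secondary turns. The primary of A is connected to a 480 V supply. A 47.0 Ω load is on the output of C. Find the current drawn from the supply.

After A: V = 480.00 × 2312/1195 = 928.67 V.
After B: V = 928.67 × 1785/1380 = 1201.2 V.
After C: V = 1201.2 × 441/1946 = 272.22 V.
I_load = 272.22/47.0 = 5.7919 A, so P_out = 272.22 × 5.7919 = 1576.6 W.
All ideal ⇒ P_in = P_out, so I_supply = 1576.6/480 = 3.28 A.

I_supply ≈ 3.28 A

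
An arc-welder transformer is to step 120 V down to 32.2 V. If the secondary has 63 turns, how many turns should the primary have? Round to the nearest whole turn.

N_p/N_s = V_p/V_s, so N_p = 63 × 120/32.2 = 234.8 ≈ 235 turns.

N_p = 235 turns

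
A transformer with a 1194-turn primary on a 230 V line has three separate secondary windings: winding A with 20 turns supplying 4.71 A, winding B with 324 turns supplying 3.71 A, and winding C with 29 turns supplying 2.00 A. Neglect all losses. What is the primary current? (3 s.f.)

I_p ≈ 1.13 A

V_A = 230 × 20/1194 = 3.8526 V; V_B = 230 × 324/1194 = 62.412 V; V_C = 230 × 29/1194 = 5.5863 V.
P_out = V_A I_A + V_B I_B + V_C I_C = 3.8526×4.71 + 62.412×3.71 + 5.5863×2.00 = 18.146 + 231.55 + 11.173 = 260.87 W.
Ideal ⇒ P_in = P_out, so I_p = P_out/V_p = 260.87/230 = 1.13 A.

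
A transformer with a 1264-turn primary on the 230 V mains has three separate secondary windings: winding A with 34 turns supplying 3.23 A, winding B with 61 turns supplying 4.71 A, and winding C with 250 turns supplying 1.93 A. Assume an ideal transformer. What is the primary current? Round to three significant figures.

I_p ≈ 0.696 A

V_A = 230 × 34/1264 = 6.1867 V; V_B = 230 × 61/1264 = 11.100 V; V_C = 230 × 250/1264 = 45.491 V.
P_out = V_A I_A + V_B I_B + V_C I_C = 6.1867×3.23 + 11.100×4.71 + 45.491×1.93 = 19.983 + 52.280 + 87.797 = 160.06 W.
Ideal ⇒ P_in = P_out, so I_p = P_out/V_p = 160.06/230 = 0.696 A.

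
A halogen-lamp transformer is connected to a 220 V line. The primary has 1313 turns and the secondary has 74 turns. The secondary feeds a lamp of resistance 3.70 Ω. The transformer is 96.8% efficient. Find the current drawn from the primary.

V_s = 220 × 74/1313 = 12.399 V.
I_s = V_s/R = 12.399/3.70 = 3.3511 A.
P_out = V_s I_s = 12.399 × 3.3511 = 41.551 W.
P_in = P_out/η = 41.551/0.968 = 42.924 W.
I_p = P_in/V_p = 42.924/220 = 0.195 A.

I_p ≈ 0.195 A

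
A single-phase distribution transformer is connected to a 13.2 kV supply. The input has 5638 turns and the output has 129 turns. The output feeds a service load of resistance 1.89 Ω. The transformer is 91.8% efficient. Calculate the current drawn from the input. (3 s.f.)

V_out = 13200 × 129/5638 = 302.02 V.
I_out = V_out/R = 302.02/1.89 = 159.80 A.
P_out = V_out I_out = 302.02 × 159.80 = 48263 W.
P_in = P_out/η = 48263/0.918 = 52574 W.
I_in = P_in/V_in = 52574/13200 = 3.98 A.

I_in ≈ 3.98 A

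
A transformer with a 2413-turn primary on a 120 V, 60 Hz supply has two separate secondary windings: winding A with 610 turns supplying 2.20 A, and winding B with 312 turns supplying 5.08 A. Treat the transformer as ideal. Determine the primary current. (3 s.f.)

V_A = 120 × 610/2413 = 30.336 V; V_B = 120 × 312/2413 = 15.516 V.
P_out = V_A I_A + V_B I_B = 30.336×2.20 + 15.516×5.08 = 66.738 + 78.821 = 145.56 W.
Ideal ⇒ P_in = P_out, so I_p = P_out/V_p = 145.56/120 = 1.21 A.

I_p ≈ 1.21 A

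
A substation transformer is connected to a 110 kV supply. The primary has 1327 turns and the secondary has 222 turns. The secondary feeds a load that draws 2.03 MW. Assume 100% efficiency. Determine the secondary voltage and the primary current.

V_s = V_p × N_s/N_p = 110000 × 222/1327 = 18402 V.
I_s = P/V_s = 2.03×10^6/18402 = 110.31 A.
I_p = I_s × N_s/N_p = 110.31 × 222/1327 = 18.5 A.

V_s ≈ 18400 V, I_p ≈ 18.5 A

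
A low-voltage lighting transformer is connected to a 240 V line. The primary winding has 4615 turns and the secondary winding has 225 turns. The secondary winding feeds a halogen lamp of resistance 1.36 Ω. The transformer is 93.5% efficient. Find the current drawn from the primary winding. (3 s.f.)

I_p ≈ 0.449 A

V_s = 240 × 225/4615 = 11.701 V.
I_s = V_s/R = 11.701/1.36 = 8.6037 A.
P_out = V_s I_s = 11.701 × 8.6037 = 100.67 W.
P_in = P_out/η = 100.67/0.935 = 107.67 W.
I_p = P_in/V_p = 107.67/240 = 0.449 A.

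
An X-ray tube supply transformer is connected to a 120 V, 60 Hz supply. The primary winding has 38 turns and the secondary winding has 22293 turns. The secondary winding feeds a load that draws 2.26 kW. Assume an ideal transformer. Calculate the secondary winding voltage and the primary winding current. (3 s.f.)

V_s ≈ 70400 V, I_p ≈ 18.8 A

V_s = V_p × N_s/N_p = 120 × 22293/38 = 70399 V.
I_s = P/V_s = 2260/70399 = 0.032103 A.
I_p = I_s × N_s/N_p = 0.032103 × 22293/38 = 18.8 A.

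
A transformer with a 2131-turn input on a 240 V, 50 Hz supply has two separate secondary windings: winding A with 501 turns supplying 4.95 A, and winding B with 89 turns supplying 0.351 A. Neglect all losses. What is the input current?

V_A = 240 × 501/2131 = 56.424 V; V_B = 240 × 89/2131 = 10.023 V.
P_out = V_A I_A + V_B I_B = 56.424×4.95 + 10.023×0.351 = 279.30 + 3.5182 = 282.82 W.
Ideal ⇒ P_in = P_out, so I_in = P_out/V_in = 282.82/240 = 1.18 A.

I_in ≈ 1.18 A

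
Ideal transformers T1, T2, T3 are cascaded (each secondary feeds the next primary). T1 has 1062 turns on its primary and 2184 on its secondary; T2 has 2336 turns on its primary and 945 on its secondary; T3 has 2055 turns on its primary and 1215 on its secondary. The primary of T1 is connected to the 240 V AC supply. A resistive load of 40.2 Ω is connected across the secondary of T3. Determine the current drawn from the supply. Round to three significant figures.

Secondary of T1: V = 240.00 × 2184/1062 = 493.56 V.
Secondary of T2: V = 493.56 × 945/2336 = 199.66 V.
Secondary of T3: V = 199.66 × 1215/2055 = 118.05 V.
I_load = 118.05/40.2 = 2.9365 A, so P_out = 118.05 × 2.9365 = 346.66 W.
All ideal ⇒ P_in = P_out, so I_supply = 346.66/240 = 1.44 A.

I_supply ≈ 1.44 A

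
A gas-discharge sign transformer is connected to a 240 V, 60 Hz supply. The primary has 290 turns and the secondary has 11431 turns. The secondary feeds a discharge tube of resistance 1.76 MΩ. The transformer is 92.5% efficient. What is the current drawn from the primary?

I_p ≈ 0.229 A

V_s = 240 × 11431/290 = 9460.1 V.
I_s = V_s/R = 9460.1/(1.76×10^6) = 0.0053751 A.
P_out = V_s I_s = 9460.1 × 0.0053751 = 50.849 W.
P_in = P_out/η = 50.849/0.925 = 54.972 W.
I_p = P_in/V_p = 54.972/240 = 0.229 A.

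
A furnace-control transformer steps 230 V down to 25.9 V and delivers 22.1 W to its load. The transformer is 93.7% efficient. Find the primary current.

P_in = P_out/η = 22.1/0.937 = 23.586 W.
I_p = P_in/V_p = 23.586/230 = 0.103 A.

I_p ≈ 0.103 A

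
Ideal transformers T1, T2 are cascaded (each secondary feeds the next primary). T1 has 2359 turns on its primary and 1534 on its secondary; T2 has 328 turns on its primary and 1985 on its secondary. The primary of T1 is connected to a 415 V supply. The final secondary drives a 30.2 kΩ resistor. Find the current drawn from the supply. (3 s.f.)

After T1: V = 415.00 × 1534/2359 = 269.86 V.
After T2: V = 269.86 × 1985/328 = 1633.2 V.
I_load = 1633.2/30200 = 0.054079 A, so P_out = 1633.2 × 0.054079 = 88.320 W.
All ideal ⇒ P_in = P_out, so I_supply = 88.320/415 = 0.213 A.

I_supply ≈ 0.213 A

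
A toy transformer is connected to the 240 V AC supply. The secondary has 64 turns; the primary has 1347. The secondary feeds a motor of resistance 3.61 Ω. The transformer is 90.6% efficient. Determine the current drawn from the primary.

I_p ≈ 0.166 A

V_s = 240 × 64/1347 = 11.403 V.
I_s = V_s/R = 11.403/3.61 = 3.1588 A.
P_out = V_s I_s = 11.403 × 3.1588 = 36.020 W.
P_in = P_out/η = 36.020/0.906 = 39.757 W.
I_p = P_in/V_p = 39.757/240 = 0.166 A.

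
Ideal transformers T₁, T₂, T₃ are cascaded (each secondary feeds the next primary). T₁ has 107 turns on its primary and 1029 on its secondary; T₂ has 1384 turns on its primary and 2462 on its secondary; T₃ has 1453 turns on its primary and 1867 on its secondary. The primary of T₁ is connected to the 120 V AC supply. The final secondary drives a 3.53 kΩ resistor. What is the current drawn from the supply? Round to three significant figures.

I_supply ≈ 16.4 A

After T₁: V = 120.00 × 1029/107 = 1154.0 V.
After T₂: V = 1154.0 × 2462/1384 = 2052.9 V.
After T₃: V = 2052.9 × 1867/1453 = 2637.8 V.
I_load = 2637.8/3530 = 0.74725 A, so P_out = 2637.8 × 0.74725 = 1971.1 W.
All ideal ⇒ P_in = P_out, so I_supply = 1971.1/120 = 16.4 A.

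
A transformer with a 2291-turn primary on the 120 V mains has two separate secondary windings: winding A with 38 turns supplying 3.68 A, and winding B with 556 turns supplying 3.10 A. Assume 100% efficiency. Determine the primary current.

I_p ≈ 0.813 A

V_A = 120 × 38/2291 = 1.9904 V; V_B = 120 × 556/2291 = 29.123 V.
P_out = V_A I_A + V_B I_B = 1.9904×3.68 + 29.123×3.10 = 7.3247 + 90.280 = 97.605 W.
Ideal ⇒ P_in = P_out, so I_p = P_out/V_p = 97.605/120 = 0.813 A.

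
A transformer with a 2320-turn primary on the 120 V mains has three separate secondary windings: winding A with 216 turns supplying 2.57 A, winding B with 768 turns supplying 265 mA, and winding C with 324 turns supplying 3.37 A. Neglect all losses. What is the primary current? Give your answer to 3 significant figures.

I_p ≈ 0.798 A

V_A = 120 × 216/2320 = 11.172 V; V_B = 120 × 768/2320 = 39.724 V; V_C = 120 × 324/2320 = 16.759 V.
P_out = V_A I_A + V_B I_B + V_C I_C = 11.172×2.57 + 39.724×0.265 + 16.759×3.37 = 28.713 + 10.527 + 56.477 = 95.717 W.
Ideal ⇒ P_in = P_out, so I_p = P_out/V_p = 95.717/120 = 0.798 A.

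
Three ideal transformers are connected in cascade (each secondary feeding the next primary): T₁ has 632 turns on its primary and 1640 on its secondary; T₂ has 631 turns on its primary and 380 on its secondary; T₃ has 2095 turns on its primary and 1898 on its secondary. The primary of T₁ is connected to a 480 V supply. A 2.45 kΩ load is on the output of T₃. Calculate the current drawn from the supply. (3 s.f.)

I_supply ≈ 0.393 A

After T₁: V = 480.00 × 1640/632 = 1245.6 V.
After T₂: V = 1245.6 × 380/631 = 750.11 V.
After T₃: V = 750.11 × 1898/2095 = 679.57 V.
I_load = 679.57/2450 = 0.27738 A, so P_out = 679.57 × 0.27738 = 188.50 W.
All ideal ⇒ P_in = P_out, so I_supply = 188.50/480 = 0.393 A.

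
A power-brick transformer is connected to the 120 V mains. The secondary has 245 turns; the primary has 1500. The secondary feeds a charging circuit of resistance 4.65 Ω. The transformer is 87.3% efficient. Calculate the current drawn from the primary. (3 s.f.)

V_s = 120 × 245/1500 = 19.600 V.
I_s = V_s/R = 19.600/4.65 = 4.2151 A.
P_out = V_s I_s = 19.600 × 4.2151 = 82.615 W.
P_in = P_out/η = 82.615/0.873 = 94.634 W.
I_p = P_in/V_p = 94.634/120 = 0.789 A.

I_p ≈ 0.789 A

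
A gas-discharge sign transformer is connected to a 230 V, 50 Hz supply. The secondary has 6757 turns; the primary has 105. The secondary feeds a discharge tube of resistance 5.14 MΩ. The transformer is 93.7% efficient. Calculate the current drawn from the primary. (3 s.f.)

V_s = 230 × 6757/105 = 14801 V.
I_s = V_s/R = 14801/(5.14×10^6) = 0.0028796 A.
P_out = V_s I_s = 14801 × 0.0028796 = 42.621 W.
P_in = P_out/η = 42.621/0.937 = 45.486 W.
I_p = P_in/V_p = 45.486/230 = 0.198 A.

I_p ≈ 0.198 A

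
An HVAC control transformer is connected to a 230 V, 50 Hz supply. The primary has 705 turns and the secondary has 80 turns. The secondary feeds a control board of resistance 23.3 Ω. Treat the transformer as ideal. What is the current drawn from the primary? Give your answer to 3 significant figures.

V_s = V_p × N_s/N_p = 230 × 80/705 = 26.099 V.
I_s = V_s/R = 26.099/23.3 = 1.1201 A.
For an ideal transformer I_p N_p = I_s N_s, so I_p = 1.1201 × 80/705 = 0.127 A.

I_p ≈ 0.127 A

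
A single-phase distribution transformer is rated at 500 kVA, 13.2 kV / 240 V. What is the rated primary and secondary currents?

I_p = S/V_p = 500000/13200 = 37.9 A.
I_s = S/V_s = 500000/240 = 2080 A.

I_p ≈ 37.9 A, I_s ≈ 2080 A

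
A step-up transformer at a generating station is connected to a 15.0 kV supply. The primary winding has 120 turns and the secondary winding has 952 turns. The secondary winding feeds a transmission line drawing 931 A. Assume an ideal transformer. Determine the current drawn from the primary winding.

For an ideal transformer I_p N_p = I_s N_s, so I_p = 931 × 952/120 = 7390 A.

I_p ≈ 7390 A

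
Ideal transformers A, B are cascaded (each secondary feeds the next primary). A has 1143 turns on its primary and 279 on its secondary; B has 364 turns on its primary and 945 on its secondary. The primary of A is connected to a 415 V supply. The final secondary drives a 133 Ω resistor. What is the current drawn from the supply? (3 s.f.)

After A: V = 415.00 × 279/1143 = 101.30 V.
After B: V = 101.30 × 945/364 = 262.99 V.
I_load = 262.99/133 = 1.9774 A, so P_out = 262.99 × 1.9774 = 520.02 W.
All ideal ⇒ P_in = P_out, so I_supply = 520.02/415 = 1.25 A.

I_supply ≈ 1.25 A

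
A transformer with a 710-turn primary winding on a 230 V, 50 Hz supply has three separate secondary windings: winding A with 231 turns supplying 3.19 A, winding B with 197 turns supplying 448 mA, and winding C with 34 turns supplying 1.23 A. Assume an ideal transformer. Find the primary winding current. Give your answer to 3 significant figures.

I_p ≈ 1.22 A

V_A = 230 × 231/710 = 74.831 V; V_B = 230 × 197/710 = 63.817 V; V_C = 230 × 34/710 = 11.014 V.
P_out = V_A I_A + V_B I_B + V_C I_C = 74.831×3.19 + 63.817×0.448 + 11.014×1.23 = 238.71 + 28.590 + 13.547 = 280.85 W.
Ideal ⇒ P_in = P_out, so I_p = P_out/V_p = 280.85/230 = 1.22 A.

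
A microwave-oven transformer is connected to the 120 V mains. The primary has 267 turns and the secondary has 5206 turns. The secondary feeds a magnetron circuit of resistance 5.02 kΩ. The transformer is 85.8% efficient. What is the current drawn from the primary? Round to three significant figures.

I_p ≈ 10.6 A

V_s = 120 × 5206/267 = 2339.8 V.
I_s = V_s/R = 2339.8/5020 = 0.46609 A.
P_out = V_s I_s = 2339.8 × 0.46609 = 1090.5 W.
P_in = P_out/η = 1090.5/0.858 = 1271.0 W.
I_p = P_in/V_p = 1271.0/120 = 10.6 A.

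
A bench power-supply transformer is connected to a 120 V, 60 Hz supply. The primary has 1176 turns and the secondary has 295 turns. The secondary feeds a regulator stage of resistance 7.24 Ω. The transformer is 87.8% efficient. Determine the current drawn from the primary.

V_s = 120 × 295/1176 = 30.102 V.
I_s = V_s/R = 30.102/7.24 = 4.1577 A.
P_out = V_s I_s = 30.102 × 4.1577 = 125.16 W.
P_in = P_out/η = 125.16/0.878 = 142.55 W.
I_p = P_in/V_p = 142.55/120 = 1.19 A.

I_p ≈ 1.19 A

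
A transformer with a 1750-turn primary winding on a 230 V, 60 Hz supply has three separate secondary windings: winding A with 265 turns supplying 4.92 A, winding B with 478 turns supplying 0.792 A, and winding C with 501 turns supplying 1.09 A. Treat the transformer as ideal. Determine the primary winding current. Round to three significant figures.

I_p ≈ 1.27 A

V_A = 230 × 265/1750 = 34.829 V; V_B = 230 × 478/1750 = 62.823 V; V_C = 230 × 501/1750 = 65.846 V.
P_out = V_A I_A + V_B I_B + V_C I_C = 34.829×4.92 + 62.823×0.792 + 65.846×1.09 = 171.36 + 49.756 + 71.772 = 292.88 W.
Ideal ⇒ P_in = P_out, so I_p = P_out/V_p = 292.88/230 = 1.27 A.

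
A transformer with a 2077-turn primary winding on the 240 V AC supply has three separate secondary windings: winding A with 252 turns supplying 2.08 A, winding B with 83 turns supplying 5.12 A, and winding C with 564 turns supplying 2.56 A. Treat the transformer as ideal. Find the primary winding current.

I_p ≈ 1.15 A

V_A = 240 × 252/2077 = 29.119 V; V_B = 240 × 83/2077 = 9.5908 V; V_C = 240 × 564/2077 = 65.171 V.
P_out = V_A I_A + V_B I_B + V_C I_C = 29.119×2.08 + 9.5908×5.12 + 65.171×2.56 = 60.567 + 49.105 + 166.84 = 276.51 W.
Ideal ⇒ P_in = P_out, so I_p = P_out/V_p = 276.51/240 = 1.15 A.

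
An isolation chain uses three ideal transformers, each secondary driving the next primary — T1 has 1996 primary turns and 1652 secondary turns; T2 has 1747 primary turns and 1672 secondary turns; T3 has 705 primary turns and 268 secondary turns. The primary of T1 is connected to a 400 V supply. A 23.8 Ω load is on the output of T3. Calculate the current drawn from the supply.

I_supply ≈ 1.52 A

After T1: V = 400.00 × 1652/1996 = 331.06 V.
After T2: V = 331.06 × 1672/1747 = 316.85 V.
After T3: V = 316.85 × 268/705 = 120.45 V.
I_load = 120.45/23.8 = 5.0608 A, so P_out = 120.45 × 5.0608 = 609.57 W.
All ideal ⇒ P_in = P_out, so I_supply = 609.57/400 = 1.52 A.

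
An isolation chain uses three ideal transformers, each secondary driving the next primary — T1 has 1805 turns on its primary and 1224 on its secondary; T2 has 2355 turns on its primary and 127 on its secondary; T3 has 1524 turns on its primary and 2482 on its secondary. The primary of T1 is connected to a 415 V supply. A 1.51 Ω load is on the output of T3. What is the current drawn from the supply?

I_supply ≈ 0.975 A

After T1: V = 415.00 × 1224/1805 = 281.42 V.
After T2: V = 281.42 × 127/2355 = 15.176 V.
After T3: V = 15.176 × 2482/1524 = 24.716 V.
I_load = 24.716/1.51 = 16.368 A, so P_out = 24.716 × 16.368 = 404.56 W.
All ideal ⇒ P_in = P_out, so I_supply = 404.56/415 = 0.975 A.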